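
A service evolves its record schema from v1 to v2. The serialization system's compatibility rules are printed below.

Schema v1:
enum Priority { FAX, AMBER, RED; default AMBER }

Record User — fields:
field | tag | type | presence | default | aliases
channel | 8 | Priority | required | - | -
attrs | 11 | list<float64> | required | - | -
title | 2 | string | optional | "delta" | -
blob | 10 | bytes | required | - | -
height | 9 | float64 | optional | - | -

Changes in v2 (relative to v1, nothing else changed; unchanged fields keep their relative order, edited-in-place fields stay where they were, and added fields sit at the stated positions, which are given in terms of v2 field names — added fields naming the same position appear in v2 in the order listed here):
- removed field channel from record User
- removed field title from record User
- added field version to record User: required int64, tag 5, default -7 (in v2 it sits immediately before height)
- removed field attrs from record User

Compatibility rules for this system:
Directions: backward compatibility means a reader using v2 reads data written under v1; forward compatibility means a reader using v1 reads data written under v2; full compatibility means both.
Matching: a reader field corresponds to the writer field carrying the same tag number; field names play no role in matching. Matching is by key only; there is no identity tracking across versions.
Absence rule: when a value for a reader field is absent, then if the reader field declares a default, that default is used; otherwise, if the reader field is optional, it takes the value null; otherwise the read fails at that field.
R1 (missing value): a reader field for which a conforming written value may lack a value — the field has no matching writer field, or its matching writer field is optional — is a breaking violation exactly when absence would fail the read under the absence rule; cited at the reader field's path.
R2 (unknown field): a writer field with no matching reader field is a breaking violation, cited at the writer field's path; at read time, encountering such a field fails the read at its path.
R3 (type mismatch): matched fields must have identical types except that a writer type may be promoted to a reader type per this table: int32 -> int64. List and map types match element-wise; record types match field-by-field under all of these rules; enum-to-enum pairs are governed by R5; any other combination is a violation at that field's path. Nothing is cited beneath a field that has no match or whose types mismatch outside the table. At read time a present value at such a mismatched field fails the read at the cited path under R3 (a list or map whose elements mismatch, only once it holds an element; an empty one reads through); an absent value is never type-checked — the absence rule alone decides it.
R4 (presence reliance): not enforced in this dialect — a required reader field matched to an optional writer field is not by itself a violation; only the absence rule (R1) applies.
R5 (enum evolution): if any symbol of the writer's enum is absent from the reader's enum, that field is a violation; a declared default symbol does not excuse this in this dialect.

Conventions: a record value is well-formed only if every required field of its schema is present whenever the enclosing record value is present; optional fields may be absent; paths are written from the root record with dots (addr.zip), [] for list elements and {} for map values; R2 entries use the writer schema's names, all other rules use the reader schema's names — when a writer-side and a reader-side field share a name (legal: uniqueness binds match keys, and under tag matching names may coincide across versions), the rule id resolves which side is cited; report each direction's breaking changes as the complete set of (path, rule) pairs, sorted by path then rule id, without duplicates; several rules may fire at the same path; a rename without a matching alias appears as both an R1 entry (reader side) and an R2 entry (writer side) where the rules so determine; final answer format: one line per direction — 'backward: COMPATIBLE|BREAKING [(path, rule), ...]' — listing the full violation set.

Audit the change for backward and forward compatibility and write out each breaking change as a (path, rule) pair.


backward: BREAKING [(attrs, R2), (channel, R2), (title, R2)]; forward: BREAKING [(attrs, R1), (channel, R1), (version, R2)]

each type pair in User: writer, then reader
backward pass over User, reader schema v2, writer schema v1:
  blob: bytes -> bytes, writer required; from blob
  no writer field matches reader version
  height: float64 -> float64, writer optional; from height
  writer field channel has no reader counterpart
  writer field attrs has no reader counterpart
  writer field title has no reader counterpart
  rule R2 violated at attrs
  rule R2 violated at channel
  rule R2 violated at title
  => 3 violation(s): backward is BREAKING for User
forward pass over User, reader schema v1, writer schema v2:
  no writer field matches reader channel
  no writer field matches reader attrs
  no writer field matches reader title
  blob: bytes -> bytes, writer required; from blob
  height: float64 -> float64, writer optional; from height
  writer field version has no reader counterpart
  rule R1 violated at attrs
  rule R1 violated at channel
  rule R2 violated at version
  => 3 violation(s): forward is BREAKING for User


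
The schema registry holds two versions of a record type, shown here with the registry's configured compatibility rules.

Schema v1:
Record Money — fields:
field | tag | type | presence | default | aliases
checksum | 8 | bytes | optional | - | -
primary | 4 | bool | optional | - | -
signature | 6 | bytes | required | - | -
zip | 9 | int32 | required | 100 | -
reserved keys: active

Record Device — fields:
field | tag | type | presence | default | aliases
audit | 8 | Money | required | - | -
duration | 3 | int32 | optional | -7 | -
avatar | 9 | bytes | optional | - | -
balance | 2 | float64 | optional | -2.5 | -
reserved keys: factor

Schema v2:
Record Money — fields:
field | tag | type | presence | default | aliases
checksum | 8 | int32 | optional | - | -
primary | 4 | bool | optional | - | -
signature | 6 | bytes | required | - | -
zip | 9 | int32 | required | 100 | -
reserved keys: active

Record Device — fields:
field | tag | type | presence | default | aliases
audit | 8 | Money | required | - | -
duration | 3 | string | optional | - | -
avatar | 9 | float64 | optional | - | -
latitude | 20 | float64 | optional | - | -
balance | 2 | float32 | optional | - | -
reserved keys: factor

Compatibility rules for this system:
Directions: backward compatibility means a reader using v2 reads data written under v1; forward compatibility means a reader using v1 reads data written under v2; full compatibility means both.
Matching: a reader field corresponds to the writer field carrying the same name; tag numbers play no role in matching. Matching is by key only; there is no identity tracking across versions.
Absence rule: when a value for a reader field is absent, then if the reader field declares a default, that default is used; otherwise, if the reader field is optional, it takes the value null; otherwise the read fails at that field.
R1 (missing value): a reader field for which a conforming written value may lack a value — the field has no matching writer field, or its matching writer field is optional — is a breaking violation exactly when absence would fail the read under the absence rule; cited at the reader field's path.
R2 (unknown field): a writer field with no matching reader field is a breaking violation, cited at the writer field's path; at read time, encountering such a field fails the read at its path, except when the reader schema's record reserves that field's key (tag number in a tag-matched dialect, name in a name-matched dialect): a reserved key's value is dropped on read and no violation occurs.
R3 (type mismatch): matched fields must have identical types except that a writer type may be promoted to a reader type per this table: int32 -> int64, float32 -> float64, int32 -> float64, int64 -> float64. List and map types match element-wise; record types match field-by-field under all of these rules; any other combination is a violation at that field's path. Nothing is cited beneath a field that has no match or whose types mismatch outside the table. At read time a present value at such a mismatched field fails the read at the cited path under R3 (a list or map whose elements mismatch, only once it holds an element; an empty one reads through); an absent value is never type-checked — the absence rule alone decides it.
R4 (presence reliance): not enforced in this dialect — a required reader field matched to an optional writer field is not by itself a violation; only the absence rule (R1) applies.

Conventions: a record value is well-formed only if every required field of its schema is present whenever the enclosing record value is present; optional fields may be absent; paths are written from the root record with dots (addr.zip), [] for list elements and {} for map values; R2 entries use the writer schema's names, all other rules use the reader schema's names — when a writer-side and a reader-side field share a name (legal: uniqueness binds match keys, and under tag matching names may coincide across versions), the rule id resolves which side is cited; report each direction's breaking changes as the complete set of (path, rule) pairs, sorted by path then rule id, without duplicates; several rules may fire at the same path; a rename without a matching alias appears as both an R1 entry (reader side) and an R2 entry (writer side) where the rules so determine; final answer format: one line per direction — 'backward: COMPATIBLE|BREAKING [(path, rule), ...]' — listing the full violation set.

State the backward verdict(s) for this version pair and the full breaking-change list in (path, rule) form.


backward: BREAKING [(audit.checksum, R3), (avatar, R3), (balance, R3), (duration, R3)]

arrows below run writer -> reader for Device
backward pass over Device, reader schema v2, writer schema v1:
  audit: Money -> Money, writer required; from audit
  duration: int32 -> string, writer optional; from duration
  avatar: bytes -> float64, writer optional; from avatar
  latitude has no writer counterpart
  balance: float64 -> float32, writer optional; from balance
  audit.checksum: bytes -> int32, writer optional; from audit.checksum
  audit.primary: bool -> bool, writer optional; from audit.primary
  audit.signature: bytes -> bytes, writer required; from audit.signature
  audit.zip: int32 -> int32, writer required; from audit.zip
  R3 fires at audit.checksum
  R3 fires at avatar
  R3 fires at balance
  R3 fires at duration
  => backward verdict for Device: BREAKING, 4 violation(s)
checking off the Device differences that do not matter here:
  added field latitude to record Device: optional float64, tag 20 (in v2 it sits immediately before balance) -> affects forward compatibility only, which is not asked


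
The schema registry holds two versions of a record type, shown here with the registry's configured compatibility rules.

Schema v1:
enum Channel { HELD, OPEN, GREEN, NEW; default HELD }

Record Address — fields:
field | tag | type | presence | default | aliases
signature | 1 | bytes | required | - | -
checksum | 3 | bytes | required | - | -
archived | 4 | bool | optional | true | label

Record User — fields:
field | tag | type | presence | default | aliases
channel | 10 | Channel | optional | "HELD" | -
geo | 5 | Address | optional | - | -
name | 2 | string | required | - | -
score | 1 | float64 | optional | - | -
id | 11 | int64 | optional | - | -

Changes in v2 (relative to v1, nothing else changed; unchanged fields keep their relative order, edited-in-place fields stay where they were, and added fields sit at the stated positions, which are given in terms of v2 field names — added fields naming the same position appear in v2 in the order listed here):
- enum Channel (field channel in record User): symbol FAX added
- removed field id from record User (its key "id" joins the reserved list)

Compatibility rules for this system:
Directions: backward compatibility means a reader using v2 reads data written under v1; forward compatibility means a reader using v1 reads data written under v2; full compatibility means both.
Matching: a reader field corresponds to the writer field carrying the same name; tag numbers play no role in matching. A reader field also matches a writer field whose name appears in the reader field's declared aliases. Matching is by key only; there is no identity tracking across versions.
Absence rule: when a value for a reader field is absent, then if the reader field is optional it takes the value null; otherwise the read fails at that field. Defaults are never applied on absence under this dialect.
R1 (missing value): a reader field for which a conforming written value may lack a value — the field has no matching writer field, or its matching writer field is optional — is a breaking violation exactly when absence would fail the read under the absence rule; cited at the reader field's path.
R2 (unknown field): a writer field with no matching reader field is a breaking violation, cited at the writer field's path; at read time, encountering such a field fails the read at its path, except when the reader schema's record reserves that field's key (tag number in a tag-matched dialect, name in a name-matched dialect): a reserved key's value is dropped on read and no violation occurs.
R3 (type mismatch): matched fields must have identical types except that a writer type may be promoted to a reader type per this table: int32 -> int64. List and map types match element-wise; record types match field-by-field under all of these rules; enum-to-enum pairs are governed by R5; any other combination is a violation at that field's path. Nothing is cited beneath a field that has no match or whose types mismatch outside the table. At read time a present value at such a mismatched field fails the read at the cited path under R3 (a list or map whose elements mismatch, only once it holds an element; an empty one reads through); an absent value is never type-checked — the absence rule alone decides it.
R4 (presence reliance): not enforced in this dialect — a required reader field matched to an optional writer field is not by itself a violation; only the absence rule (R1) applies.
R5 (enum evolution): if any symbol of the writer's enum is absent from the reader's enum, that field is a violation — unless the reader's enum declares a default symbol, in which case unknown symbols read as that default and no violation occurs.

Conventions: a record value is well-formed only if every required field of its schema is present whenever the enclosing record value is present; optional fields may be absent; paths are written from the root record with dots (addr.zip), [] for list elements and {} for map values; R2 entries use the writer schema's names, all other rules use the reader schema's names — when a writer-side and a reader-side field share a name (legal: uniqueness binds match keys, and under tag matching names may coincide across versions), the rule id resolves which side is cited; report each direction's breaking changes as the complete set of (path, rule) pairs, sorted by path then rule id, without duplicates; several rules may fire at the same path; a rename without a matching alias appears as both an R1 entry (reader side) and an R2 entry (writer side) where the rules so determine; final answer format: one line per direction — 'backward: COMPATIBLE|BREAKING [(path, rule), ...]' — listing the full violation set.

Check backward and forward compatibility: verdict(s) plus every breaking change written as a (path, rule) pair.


each type pair in User: writer, then reader
backward analysis of User with v2 as reader and v1 as writer:
  Channel -> Channel, writer optional: channel aligns to channel
  Address -> Address, writer optional: geo aligns to geo
  string -> string, writer required: name aligns to name
  float64 -> float64, writer optional: score aligns to score
  writer field id has no reader counterpart
  bytes -> bytes, writer required: geo.signature aligns to geo.signature
  bytes -> bytes, writer required: geo.checksum aligns to geo.checksum
  bool -> bool, writer optional: geo.archived aligns to geo.archived
  => backward verdict for User: COMPATIBLE, no violations
forward analysis of User with v1 as reader and v2 as writer:
  Channel -> Channel, writer optional: channel aligns to channel
  Address -> Address, writer optional: geo aligns to geo
  string -> string, writer required: name aligns to name
  float64 -> float64, writer optional: score aligns to score
  no writer field matches reader id
  bytes -> bytes, writer required: geo.signature aligns to geo.signature
  bytes -> bytes, writer required: geo.checksum aligns to geo.checksum
  bool -> bool, writer optional: geo.archived aligns to geo.archived
  => forward verdict for User: COMPATIBLE, no violations

backward: COMPATIBLE []; forward: COMPATIBLE []


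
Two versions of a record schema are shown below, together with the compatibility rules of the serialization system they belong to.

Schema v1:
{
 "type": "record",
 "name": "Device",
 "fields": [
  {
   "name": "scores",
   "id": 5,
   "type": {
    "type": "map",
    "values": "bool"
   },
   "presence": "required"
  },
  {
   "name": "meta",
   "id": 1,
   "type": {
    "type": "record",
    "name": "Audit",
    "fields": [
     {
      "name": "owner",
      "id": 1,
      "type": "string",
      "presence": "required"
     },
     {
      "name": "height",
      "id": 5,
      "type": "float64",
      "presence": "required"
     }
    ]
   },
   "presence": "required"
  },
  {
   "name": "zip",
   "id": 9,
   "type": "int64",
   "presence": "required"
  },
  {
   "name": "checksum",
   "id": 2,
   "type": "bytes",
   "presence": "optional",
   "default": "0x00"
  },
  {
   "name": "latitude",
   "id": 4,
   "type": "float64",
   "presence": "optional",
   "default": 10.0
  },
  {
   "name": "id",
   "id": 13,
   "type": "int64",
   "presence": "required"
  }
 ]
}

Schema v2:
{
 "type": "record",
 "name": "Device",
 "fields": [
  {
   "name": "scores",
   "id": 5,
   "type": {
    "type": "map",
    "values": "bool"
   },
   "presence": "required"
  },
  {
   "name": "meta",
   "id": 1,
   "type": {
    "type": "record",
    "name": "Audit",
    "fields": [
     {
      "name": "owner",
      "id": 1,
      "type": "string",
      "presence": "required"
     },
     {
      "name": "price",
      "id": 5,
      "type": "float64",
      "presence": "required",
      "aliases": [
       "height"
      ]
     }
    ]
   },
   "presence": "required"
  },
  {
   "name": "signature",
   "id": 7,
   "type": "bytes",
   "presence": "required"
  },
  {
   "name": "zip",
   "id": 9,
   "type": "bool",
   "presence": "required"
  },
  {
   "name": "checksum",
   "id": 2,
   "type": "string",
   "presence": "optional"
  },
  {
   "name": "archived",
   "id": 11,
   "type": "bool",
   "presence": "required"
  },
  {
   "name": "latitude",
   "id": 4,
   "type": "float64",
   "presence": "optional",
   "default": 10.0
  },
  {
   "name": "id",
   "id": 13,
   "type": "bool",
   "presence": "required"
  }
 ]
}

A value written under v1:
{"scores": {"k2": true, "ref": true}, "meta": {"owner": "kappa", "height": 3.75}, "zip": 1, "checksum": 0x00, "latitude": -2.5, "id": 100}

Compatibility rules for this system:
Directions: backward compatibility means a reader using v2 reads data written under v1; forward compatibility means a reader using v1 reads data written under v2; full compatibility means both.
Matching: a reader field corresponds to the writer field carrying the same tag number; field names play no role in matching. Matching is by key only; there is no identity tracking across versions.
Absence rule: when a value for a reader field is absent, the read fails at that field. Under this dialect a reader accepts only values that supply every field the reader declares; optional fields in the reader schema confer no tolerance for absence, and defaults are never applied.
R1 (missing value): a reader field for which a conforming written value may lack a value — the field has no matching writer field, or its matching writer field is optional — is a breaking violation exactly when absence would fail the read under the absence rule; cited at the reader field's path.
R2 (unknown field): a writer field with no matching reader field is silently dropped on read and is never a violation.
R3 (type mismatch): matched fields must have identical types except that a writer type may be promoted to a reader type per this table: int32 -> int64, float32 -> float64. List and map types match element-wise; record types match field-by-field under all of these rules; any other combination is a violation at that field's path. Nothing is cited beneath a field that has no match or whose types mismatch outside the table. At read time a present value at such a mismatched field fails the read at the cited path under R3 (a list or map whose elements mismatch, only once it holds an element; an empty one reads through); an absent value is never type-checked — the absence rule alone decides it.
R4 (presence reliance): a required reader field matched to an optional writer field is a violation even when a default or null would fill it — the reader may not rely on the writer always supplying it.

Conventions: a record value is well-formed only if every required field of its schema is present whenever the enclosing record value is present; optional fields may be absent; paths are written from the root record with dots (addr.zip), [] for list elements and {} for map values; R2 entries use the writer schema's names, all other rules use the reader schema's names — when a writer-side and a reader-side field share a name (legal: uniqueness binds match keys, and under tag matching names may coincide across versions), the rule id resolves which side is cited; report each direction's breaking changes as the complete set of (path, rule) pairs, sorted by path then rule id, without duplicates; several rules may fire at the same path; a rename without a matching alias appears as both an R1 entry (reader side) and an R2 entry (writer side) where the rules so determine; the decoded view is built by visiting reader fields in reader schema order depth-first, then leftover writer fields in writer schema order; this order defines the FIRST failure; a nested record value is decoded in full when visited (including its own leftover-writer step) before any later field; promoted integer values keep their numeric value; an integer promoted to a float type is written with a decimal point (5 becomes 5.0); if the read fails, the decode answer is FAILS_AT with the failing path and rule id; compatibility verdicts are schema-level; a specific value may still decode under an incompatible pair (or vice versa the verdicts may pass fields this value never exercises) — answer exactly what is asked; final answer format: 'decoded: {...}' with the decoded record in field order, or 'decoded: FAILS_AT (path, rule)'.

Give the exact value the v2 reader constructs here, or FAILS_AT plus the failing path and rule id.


the writer's type comes first in each Device pair
decoding the Device value with the v2 reader:
  scores := {"k2": true, "ref": true}
  meta.owner := "kappa"
  meta.price := 3.75 (from writer height)
  read fails at signature under R1 (no fill)
  => FAILS_AT (signature, R1)
diffs on Device not affecting the asked answer:
  field zip in record Device: type int64 changed to bool -> schema-level compatibility only; this Device value's decode is unchanged
  field id in record Device: type int64 changed to bool -> schema-level compatibility only; this Device value's decode is unchanged
  field checksum in record Device: type bytes changed to string (its default is dropped) -> schema-level compatibility only; this Device value's decode is unchanged
  added field archived to record Device: required bool, tag 11 (in v2 it sits immediately before latitude) -> schema-level compatibility only; this Device value's decode is unchanged
  renamed field height to price in record Audit (alias height declared on the renamed field) -> triggers nothing under the printed rules; the Device answer is the same either way

decoded: FAILS_AT (signature, R1)


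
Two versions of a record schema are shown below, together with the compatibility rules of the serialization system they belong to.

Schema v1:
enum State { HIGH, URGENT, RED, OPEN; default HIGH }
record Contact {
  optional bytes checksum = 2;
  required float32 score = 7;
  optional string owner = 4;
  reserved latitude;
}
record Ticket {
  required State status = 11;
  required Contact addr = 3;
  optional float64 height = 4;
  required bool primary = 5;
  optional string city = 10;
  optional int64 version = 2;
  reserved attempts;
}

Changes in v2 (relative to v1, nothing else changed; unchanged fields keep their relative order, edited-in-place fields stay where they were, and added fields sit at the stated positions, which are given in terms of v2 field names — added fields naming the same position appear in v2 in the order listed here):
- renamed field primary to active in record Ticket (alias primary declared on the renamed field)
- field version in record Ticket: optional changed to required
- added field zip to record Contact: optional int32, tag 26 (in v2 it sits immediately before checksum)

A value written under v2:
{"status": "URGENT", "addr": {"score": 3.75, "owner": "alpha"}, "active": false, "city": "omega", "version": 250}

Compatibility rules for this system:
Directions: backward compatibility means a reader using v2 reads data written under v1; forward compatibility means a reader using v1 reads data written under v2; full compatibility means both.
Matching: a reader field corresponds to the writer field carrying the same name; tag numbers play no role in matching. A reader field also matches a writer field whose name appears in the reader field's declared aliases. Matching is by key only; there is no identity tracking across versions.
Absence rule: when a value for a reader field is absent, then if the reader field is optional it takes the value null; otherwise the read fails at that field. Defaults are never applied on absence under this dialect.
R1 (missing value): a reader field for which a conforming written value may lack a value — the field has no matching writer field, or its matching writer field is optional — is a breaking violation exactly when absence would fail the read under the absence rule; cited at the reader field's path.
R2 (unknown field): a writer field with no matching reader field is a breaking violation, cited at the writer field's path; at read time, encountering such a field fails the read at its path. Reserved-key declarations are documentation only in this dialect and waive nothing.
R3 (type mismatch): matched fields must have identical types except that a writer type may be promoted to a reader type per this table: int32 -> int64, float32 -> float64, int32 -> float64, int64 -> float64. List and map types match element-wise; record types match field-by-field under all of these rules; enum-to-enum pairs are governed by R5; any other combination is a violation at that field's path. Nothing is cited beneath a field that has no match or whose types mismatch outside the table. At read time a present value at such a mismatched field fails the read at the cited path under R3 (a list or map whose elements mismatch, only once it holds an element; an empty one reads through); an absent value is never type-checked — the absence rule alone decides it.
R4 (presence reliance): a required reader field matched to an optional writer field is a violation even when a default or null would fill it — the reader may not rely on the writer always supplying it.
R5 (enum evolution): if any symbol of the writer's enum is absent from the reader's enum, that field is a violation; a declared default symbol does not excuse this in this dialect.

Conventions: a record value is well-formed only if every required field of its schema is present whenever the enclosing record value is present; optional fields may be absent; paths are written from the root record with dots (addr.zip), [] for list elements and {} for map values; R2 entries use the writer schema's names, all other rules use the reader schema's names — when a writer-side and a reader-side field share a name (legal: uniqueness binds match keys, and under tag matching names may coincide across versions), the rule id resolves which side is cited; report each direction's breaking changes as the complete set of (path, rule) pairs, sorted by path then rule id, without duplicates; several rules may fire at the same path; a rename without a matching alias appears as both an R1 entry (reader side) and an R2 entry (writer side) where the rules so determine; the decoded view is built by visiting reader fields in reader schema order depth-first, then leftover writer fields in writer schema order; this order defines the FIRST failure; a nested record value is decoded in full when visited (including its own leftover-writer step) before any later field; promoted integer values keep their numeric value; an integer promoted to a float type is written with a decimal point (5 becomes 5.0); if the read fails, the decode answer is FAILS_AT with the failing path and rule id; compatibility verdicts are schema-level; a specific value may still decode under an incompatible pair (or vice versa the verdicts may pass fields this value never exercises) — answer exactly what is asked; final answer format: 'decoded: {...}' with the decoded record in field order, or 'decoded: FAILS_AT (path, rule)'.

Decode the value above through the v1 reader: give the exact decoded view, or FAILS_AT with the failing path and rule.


the writer's type comes first in each Ticket pair
decode (reader v1):
  status := "URGENT"
  addr.checksum := null (not supplied -> null)
  addr.score := 3.75
  addr.owner := "alpha"
  height := null (not supplied -> null)
  read fails at primary under R1 (no fill)
  => FAILS_AT (primary, R1)
the rest of the Ticket diff is inert for this question:
  field version in record Ticket: optional changed to required -> shifts the Ticket verdicts, not this decode
  added field zip to record Contact: optional int32, tag 26 (in v2 it sits immediately before checksum) -> shifts the Ticket verdicts, not this decode

decoded: FAILS_AT (primary, R1)


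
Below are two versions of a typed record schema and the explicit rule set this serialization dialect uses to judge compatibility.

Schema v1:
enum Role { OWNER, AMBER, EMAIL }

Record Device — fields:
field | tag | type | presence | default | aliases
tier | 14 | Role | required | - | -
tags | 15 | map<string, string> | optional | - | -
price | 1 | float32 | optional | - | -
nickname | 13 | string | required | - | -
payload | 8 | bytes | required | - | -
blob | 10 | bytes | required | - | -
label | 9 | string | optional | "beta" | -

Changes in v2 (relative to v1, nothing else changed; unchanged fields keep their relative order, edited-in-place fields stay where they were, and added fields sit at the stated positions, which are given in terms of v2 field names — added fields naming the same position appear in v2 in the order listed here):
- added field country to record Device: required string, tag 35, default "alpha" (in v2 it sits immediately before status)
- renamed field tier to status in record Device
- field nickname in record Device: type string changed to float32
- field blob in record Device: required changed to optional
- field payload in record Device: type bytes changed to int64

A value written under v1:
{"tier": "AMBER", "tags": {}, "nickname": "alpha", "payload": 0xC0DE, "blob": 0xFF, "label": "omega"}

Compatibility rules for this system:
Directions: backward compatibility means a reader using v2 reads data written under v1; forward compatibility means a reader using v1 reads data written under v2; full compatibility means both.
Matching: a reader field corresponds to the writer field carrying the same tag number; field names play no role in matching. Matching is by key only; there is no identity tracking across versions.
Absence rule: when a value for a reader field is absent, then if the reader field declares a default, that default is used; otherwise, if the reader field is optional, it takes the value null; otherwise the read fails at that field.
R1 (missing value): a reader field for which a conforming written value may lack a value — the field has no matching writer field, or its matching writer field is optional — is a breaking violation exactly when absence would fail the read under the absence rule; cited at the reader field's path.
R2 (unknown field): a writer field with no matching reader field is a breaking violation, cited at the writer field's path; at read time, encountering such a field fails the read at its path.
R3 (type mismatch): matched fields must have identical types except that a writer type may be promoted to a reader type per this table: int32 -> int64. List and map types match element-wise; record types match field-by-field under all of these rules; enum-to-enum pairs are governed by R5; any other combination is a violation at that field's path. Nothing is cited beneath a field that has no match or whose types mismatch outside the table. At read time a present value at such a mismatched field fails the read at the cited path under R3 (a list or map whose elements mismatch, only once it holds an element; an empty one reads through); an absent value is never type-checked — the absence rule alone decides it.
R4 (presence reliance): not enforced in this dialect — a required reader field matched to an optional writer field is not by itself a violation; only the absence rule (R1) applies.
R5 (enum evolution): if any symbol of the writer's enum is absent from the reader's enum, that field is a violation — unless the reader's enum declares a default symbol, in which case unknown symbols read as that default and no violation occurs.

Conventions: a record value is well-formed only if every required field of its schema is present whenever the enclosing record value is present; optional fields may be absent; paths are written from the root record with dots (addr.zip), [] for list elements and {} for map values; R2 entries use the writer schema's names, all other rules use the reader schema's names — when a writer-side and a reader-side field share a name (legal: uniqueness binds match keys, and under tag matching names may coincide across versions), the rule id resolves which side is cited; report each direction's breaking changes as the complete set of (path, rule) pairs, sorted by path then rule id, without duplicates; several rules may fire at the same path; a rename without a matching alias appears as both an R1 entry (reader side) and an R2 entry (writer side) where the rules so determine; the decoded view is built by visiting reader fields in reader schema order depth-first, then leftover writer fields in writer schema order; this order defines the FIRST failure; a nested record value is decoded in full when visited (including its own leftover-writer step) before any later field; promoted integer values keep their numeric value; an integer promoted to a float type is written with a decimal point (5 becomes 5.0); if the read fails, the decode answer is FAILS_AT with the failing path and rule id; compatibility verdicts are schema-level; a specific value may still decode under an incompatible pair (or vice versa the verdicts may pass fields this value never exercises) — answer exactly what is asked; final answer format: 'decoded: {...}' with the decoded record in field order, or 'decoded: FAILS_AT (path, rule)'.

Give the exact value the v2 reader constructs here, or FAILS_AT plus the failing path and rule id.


decoded: FAILS_AT (nickname, R3)

arrows below run writer -> reader for Device
decode walk for Device under reader schema v2:
  country := "alpha" (no value, default fills)
  status := "AMBER" (from writer tier)
  tags := {}
  price := null (not supplied -> null)
  read fails at nickname under R3
  => FAILS_AT (nickname, R3)
checking off the Device differences that do not matter here:
  added field country to record Device: required string, tag 35, default "alpha" (in v2 it sits immediately before status) -> matters for Device compatibility verdicts, not for this value's decode
  renamed field tier to status in record Device -> fires no rule on Device under this dialect and leaves the result unchanged
  field blob in record Device: required changed to optional -> matters for Device compatibility verdicts, not for this value's decode
  field payload in record Device: type bytes changed to int64 -> matters for Device compatibility verdicts, not for this value's decode


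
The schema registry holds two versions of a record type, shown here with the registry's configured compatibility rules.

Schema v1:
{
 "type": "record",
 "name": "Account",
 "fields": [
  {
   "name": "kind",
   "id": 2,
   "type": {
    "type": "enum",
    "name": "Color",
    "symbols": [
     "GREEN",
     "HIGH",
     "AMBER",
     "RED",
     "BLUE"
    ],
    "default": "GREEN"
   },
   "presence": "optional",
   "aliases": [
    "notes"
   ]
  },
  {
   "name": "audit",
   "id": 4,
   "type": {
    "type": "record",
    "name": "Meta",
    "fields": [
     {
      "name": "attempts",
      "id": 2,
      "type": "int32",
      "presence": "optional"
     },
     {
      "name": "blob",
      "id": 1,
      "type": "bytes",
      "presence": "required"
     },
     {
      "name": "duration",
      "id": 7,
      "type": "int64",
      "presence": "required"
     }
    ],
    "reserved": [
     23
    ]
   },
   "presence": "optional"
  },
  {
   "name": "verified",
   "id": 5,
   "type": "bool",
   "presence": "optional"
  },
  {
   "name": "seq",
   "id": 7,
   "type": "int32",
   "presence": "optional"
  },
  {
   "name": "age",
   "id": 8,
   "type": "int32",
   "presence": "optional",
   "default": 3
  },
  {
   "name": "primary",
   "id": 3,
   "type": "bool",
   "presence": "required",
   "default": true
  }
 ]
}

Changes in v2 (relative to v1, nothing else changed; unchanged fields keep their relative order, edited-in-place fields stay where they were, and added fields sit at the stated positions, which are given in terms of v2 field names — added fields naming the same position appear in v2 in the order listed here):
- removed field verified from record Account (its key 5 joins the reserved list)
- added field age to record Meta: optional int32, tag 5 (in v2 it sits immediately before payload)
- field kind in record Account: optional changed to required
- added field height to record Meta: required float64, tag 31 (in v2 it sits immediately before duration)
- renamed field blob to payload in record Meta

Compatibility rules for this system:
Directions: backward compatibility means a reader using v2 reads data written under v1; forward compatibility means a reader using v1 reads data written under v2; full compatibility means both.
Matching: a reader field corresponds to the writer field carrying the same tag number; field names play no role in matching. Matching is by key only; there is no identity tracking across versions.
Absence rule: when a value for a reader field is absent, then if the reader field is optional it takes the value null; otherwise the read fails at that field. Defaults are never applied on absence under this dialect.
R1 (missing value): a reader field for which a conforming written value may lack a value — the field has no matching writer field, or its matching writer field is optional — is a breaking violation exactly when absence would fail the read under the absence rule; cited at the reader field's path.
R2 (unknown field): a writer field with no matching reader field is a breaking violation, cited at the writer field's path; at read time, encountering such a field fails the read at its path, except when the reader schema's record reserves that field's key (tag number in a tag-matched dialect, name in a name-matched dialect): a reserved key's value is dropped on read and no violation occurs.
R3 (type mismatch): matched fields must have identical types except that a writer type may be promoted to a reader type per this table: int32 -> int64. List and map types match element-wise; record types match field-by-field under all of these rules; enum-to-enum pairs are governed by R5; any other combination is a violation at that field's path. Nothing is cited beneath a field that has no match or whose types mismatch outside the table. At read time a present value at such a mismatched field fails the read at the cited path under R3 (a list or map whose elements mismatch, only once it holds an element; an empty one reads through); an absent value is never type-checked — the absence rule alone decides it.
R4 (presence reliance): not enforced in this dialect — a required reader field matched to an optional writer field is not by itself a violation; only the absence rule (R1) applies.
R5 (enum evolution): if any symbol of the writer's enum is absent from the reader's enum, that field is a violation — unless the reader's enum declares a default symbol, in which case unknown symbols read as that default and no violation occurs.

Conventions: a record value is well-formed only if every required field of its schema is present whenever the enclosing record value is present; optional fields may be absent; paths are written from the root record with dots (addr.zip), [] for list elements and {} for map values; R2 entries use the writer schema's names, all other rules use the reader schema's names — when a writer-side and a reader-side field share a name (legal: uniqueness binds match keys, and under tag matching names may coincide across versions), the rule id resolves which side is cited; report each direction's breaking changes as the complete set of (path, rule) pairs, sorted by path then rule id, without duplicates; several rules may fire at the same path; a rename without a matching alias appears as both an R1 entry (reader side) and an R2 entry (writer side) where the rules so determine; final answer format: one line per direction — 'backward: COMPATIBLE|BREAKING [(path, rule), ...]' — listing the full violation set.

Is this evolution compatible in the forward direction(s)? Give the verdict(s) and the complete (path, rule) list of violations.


arrows below run writer -> reader for Account
forward on Account — v1 reading data written by v2:
  kind: Color -> Color, writer required; from kind
  audit: Meta -> Meta, writer optional; from audit
  verified has no writer counterpart
  seq: int32 -> int32, writer optional; from seq
  age: int32 -> int32, writer optional; from age
  primary: bool -> bool, writer required; from primary
  audit.attempts: int32 -> int32, writer optional; from audit.attempts
  audit.blob: bytes -> bytes, writer required; from audit.payload
  audit.duration: int64 -> int64, writer required; from audit.duration
  writer audit.age: unknown to reader
  writer audit.height: unknown to reader
  R2 fires at audit.age
  R2 fires at audit.height
  => forward verdict for Account: BREAKING, 2 violation(s)
checking off the Account differences that do not matter here:
  removed field verified from record Account (its key 5 joins the reserved list) -> fires no rule on Account, leaving the asked answer as it is
  field kind in record Account: optional changed to required -> affects backward compatibility only, which is not asked
  renamed field blob to payload in record Meta -> fires no rule on Account, leaving the asked answer as it is

forward: BREAKING [(audit.age, R2), (audit.height, R2)]
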